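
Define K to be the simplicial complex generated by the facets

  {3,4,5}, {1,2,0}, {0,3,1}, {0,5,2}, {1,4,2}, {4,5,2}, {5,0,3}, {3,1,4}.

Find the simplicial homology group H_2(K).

H_2 = Z.

Order the vertices as 0 < 1 < 2 < 3 < 4 < 5. Listing each simplex with vertices in this order, K has dimension 2 with simplices:

  0-simplices (6): [0], [1], [2], [3], [4], [5]
  1-simplices (12): [0,1], [0,2], [0,3], [0,5], [1,2], [1,3], [1,4], [2,4], [2,5], [3,4], [3,5], [4,5]
  2-simplices (8): [0,1,2], [0,1,3], [0,2,5], [0,3,5], [1,2,4], [1,3,4], [2,4,5], [3,4,5]

so the chain groups are C_0 ≅ Z^6, C_1 ≅ Z^12, C_2 ≅ Z^8.

Boundary ∂_1: C_1 → C_0 maps an edge to its endpoints' difference, ∂[p,q] = q − p. For instance
  ∂[0,3] = [3] − [0].
The 6×12 boundary matrix has rank 5 and Smith normal form diag(1,1,1,1,1).

Boundary ∂_2: C_2 → C_1 sends each 2-simplex [p,q,r] to [q,r] − [p,r] + [p,q]. For instance
  ∂[0,2,5] = [2,5] − [0,5] + [0,2],
  ∂[0,1,3] = [1,3] − [0,3] + [0,1].
As a 12×8 matrix over Z this has rank 7, with invariant factors (1,1,1,1,1,1,1).

Computing H_k = (kernel of ∂_k) / (image of ∂_{k+1}):

  H_2: rank ker ∂_2 − rank ∂_3 = (8 − 7) − 0 = 1, and there is no ∂_3, so H_2 = Z.

(K is a triangulation of the 2-sphere S^2.)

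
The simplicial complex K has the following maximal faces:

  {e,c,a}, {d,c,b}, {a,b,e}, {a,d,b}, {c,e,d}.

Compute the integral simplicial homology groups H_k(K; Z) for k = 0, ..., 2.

Fix the vertex order a < b < c < d < e and write every simplex with vertices in increasing order. Then dim K = 2 and the simplices of K are:

  0-simplices (5): a, b, c, d, e
  1-simplices (10): ab, ac, ad, ae, bc, bd, be, cd, ce, de
  2-simplices (5): abd, abe, ace, bcd, cde

giving chain groups C_0 ≅ Z^5, C_1 ≅ Z^10, C_2 ≅ Z^5.

The boundary map ∂_1: C_1 → C_0 sends each edge [p,q] (with p < q) to q − p.
The resulting 5×10 matrix has rank 4, and its Smith normal form has invariant factors (1,1,1,1).

Boundary ∂_2: C_2 → C_1 sends each 2-simplex [p,q,r] to [q,r] − [p,r] + [p,q]. For instance
  ∂bcd = cd − bd + bc,
  ∂abd = bd − ad + ab.
The resulting 10×5 matrix has rank 5, and its Smith normal form has invariant factors (1,1,1,1,1).

Reading off H_k = ker ∂_k / im ∂_{k+1}:

  H_0: rank C_0 − rank ∂_1 = 5 − 4 = 1, and the invariant factors of ∂_1 are all 1, so H_0 ≅ Z.
  H_1: rank ker ∂_1 − rank ∂_2 = (10 − 4) − 5 = 1, and the invariant factors of ∂_2 are all 1, so H_1 ≅ Z.
  H_2: rank ker ∂_2 − rank ∂_3 = (5 − 5) − 0 = 0, and there is no ∂_3, so H_2 ≅ 0.

As a check, the Euler characteristic is 5 − 10 + 5 = 0, which agrees with 1 − 1 + 0 = 0.
(K is a triangulation of the Möbius band.)

H_0 = Z,  H_1 = Z,  H_2 = 0.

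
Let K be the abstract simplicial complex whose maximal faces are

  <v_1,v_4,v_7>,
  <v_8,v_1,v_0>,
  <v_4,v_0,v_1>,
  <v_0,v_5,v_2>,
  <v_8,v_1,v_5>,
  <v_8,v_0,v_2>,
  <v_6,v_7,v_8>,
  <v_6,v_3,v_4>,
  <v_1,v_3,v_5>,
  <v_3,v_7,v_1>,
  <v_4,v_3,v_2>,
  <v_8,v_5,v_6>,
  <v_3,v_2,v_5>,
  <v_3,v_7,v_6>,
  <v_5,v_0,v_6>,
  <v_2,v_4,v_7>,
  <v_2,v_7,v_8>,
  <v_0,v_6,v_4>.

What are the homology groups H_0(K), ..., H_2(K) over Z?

K has 9 vertices, 27 edges, 18 triangles.
rank ∂_0 = 0, rank ∂_1 = 8 ⇒ b_0 = 9 − 0 − 8 = 1; all invariant factors of ∂_1 are 1 so no torsion. So H_0 ≅ Z.
rank ∂_1 = 8, rank ∂_2 = 18 ⇒ b_1 = 27 − 8 − 18 = 1; ∂_2 has invariant factor(s) [2] giving torsion. So H_1 ≅ Z ⊕ Z/2Z.
rank ∂_2 = 18, rank ∂_3 = 0 ⇒ b_2 = 18 − 18 − 0 = 0. So H_2 ≅ 0.

H_0 ≅ Z,  H_1 ≅ Z ⊕ Z/2Z,  H_2 = 0.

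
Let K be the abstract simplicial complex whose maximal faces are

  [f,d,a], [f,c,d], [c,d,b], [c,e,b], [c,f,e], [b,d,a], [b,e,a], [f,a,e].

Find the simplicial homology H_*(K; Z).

Order the vertices as a < b < c < d < e < f. Listing each simplex with vertices in this order, K has dimension 2 with simplices:

  0-simplices (6): a, b, c, d, e, f
  1-simplices (12): ab, ad, ae, af, bc, bd, be, cd, ce, cf, df, ef
  2-simplices (8): abd, abe, adf, aef, bcd, bce, cdf, cef

giving chain groups C_0 ≅ Z^6, C_1 ≅ Z^12, C_2 ≅ Z^8.

Boundary ∂_1: C_1 → C_0 is given by ∂[p,q] = [q] − [p].
The resulting 6×12 matrix has rank 5, and its Smith normal form has invariant factors (1,1,1,1,1).

Boundary ∂_2: C_2 → C_1 sends each 2-simplex [p,q,r] to [q,r] − [p,r] + [p,q]. For instance
  ∂cdf = df − cf + cd,
  ∂abe = be − ae + ab.
As a 12×8 matrix over Z this has rank 7, with invariant factors (1,1,1,1,1,1,1).

Computing H_k = (kernel of ∂_k) / (image of ∂_{k+1}):

  H_0: rank C_0 − rank ∂_1 = 6 − 5 = 1, and the invariant factors of ∂_1 are all 1, so H_0 ≅ Z.
  H_1: rank ker ∂_1 − rank ∂_2 = (12 − 5) − 7 = 0, and the invariant factors of ∂_2 are all 1, so H_1 ≅ 0.
  H_2: rank ker ∂_2 − rank ∂_3 = (8 − 7) − 0 = 1, and there is no ∂_3, so H_2 ≅ Z.

(K is a triangulation of the 2-sphere S^2.)

H_0 = Z,  H_1 = 0,  H_2 = Z.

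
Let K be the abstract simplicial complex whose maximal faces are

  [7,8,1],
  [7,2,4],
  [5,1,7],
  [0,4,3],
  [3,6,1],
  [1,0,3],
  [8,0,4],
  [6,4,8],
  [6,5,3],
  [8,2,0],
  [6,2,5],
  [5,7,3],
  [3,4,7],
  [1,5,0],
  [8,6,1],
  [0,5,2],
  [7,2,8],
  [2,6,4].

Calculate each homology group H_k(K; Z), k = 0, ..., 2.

Fix the vertex order 0 < 1 < 2 < 3 < 4 < 5 < 6 < 7 < 8 and write every simplex with vertices in increasing order. Then dim K = 2 and the simplices of K are:

  0-simplices (9): [0], [1], [2], [3], [4], [5], [6], [7], [8]
  1-simplices (27): (27 of them)
  2-simplices (18): [0,1,3], [0,1,5], [0,2,5], [0,2,8], [0,3,4], [0,4,8], [1,3,6], [1,5,7], [1,6,8], [1,7,8], [2,4,6], [2,4,7], [2,5,6], [2,7,8], [3,4,7], [3,5,6], [3,5,7], [4,6,8]

so the chain groups are C_0 ≅ Z^9, C_1 ≅ Z^27, C_2 ≅ Z^18.

∂_1: C_1 → C_0 maps an edge to its endpoints' difference, ∂[p,q] = q − p. For instance
  ∂[7,8] = [8] − [7].
As a 9×27 matrix over Z this has rank 8, with invariant factors (1,1,1,1,1,1,1,1).

∂_2: C_2 → C_1 maps a triangle to the signed sum of its edges. For instance
  ∂[0,1,3] = [1,3] − [0,3] + [0,1],
  ∂[0,4,8] = [4,8] − [0,8] + [0,4].
The 27×18 boundary matrix has rank 18 and Smith normal form diag(1,1,1,1,1,1,1,1,1,1,1,1,1,1,1,1,1,2).

Reading off H_k = ker ∂_k / im ∂_{k+1}:

  H_0: rank C_0 − rank ∂_1 = 9 − 8 = 1, and the invariant factors of ∂_1 are all 1, so H_0 ≅ Z.
  H_1: rank ker ∂_1 − rank ∂_2 = (27 − 8) − 18 = 1, and ∂_2 has invariant factor 2 > 1, so H_1 ≅ Z ⊕ Z/2.
  H_2: rank ker ∂_2 − rank ∂_3 = (18 − 18) − 0 = 0, and there is no ∂_3, so H_2 ≅ 0.

As a check, the Euler characteristic is 9 − 27 + 18 = 0, which agrees with 1 − 1 + 0 = 0.

H_0 = Z,  H_1 = Z ⊕ Z/2,  H_2 = 0.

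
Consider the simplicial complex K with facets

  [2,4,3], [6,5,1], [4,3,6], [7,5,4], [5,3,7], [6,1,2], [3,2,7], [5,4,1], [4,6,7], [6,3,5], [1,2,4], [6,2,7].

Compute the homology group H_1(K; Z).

Fix the vertex order 1 < 2 < 3 < 4 < 5 < 6 < 7 and write every simplex with vertices in increasing order. Then dim K = 2 and the simplices of K are:

  0-simplices (7): [1], [2], [3], [4], [5], [6], [7]
  1-simplices (18): [1,2], [1,4], [1,5], [1,6], [2,3], [2,4], [2,6], [2,7], [3,4], [3,5], [3,6], [3,7], [4,5], [4,6], [4,7], [5,6], [5,7], [6,7]
  2-simplices (12): [1,2,4], [1,2,6], [1,4,5], [1,5,6], [2,3,4], [2,3,7], [2,6,7], [3,4,6], [3,5,6], [3,5,7], [4,5,7], [4,6,7]

Hence C_0 ≅ Z^7, C_1 ≅ Z^18, C_2 ≅ Z^12.

∂_1: C_1 → C_0 maps an edge to its endpoints' difference, ∂[p,q] = q − p.
The 7×18 boundary matrix has rank 6 and Smith normal form diag(1,1,1,1,1,1).

The boundary map ∂_2: C_2 → C_1 sends each 2-simplex [p,q,r] to [q,r] − [p,r] + [p,q]. For instance
  ∂[4,6,7] = [6,7] − [4,7] + [4,6],
  ∂[1,2,4] = [2,4] − [1,4] + [1,2].
The resulting 18×12 matrix has rank 12, and its Smith normal form has invariant factors (1,1,1,1,1,1,1,1,1,1,1,2).

From H_k ≅ ker(∂_k) / im(∂_{k+1}) we obtain:

  H_1: rank ker ∂_1 − rank ∂_2 = (18 − 6) − 12 = 0, and ∂_2 has invariant factor 2 > 1, so H_1 = Z/2.

(K is a triangulation of the real projective plane RP^2.)

H_1 = Z/2.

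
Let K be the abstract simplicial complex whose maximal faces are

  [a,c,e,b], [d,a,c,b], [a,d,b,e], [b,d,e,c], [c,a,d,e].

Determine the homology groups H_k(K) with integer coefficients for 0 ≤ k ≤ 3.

Fix the vertex order a < b < c < d < e and write every simplex with vertices in increasing order. Then dim K = 3 and the simplices of K are:

  0-simplices (5): a, b, c, d, e
  1-simplices (10): ab, ac, ad, ae, bc, bd, be, cd, ce, de
  2-simplices (10): abc, abd, abe, acd, ace, ade, bcd, bce, bde, cde
  3-simplices (5): abcd, abce, abde, acde, bcde

giving chain groups C_0 ≅ Z^5, C_1 ≅ Z^10, C_2 ≅ Z^10, C_3 ≅ Z^5.

∂_1: C_1 → C_0 maps an edge to its endpoints' difference, ∂[p,q] = q − p. For instance
  ∂ab = b − a.
As a 5×10 matrix over Z this has rank 4, with invariant factors (1,1,1,1).

∂_2: C_2 → C_1 maps a triangle to the signed sum of its edges. For instance
  ∂abc = bc − ac + ab,
  ∂ade = de − ae + ad.
The resulting 10×10 matrix has rank 6, and its Smith normal form has invariant factors (1,1,1,1,1,1).

The boundary map ∂_3: C_3 → C_2 sends each 3-simplex σ to the alternating sum Σ_i (−1)^i (σ with its i-th vertex removed). For instance
  ∂acde = cde − ade + ace − acd,
  ∂abcd = bcd − acd + abd − abc.
This gives a 10×5 integer matrix of rank 4; reducing to Smith normal form yields diagonal entries (1,1,1,1).

Now H_k = ker ∂_k / im ∂_{k+1}, so:

  H_0: rank C_0 − rank ∂_1 = 5 − 4 = 1, and the invariant factors of ∂_1 are all 1, so H_0 = Z.
  H_1: rank ker ∂_1 − rank ∂_2 = (10 − 4) − 6 = 0, and the invariant factors of ∂_2 are all 1, so H_1 = 0.
  H_2: rank ker ∂_2 − rank ∂_3 = (10 − 6) − 4 = 0, and the invariant factors of ∂_3 are all 1, so H_2 = 0.
  H_3: rank ker ∂_3 − rank ∂_4 = (5 − 4) − 0 = 1, and there is no ∂_4, so H_3 = Z.

As a check, the Euler characteristic is 5 − 10 + 10 − 5 = 0, which agrees with 1 − 0 + 0 − 1 = 0.

H_0 ≅ Z,  H_1 = 0,  H_2 = 0,  H_3 ≅ Z.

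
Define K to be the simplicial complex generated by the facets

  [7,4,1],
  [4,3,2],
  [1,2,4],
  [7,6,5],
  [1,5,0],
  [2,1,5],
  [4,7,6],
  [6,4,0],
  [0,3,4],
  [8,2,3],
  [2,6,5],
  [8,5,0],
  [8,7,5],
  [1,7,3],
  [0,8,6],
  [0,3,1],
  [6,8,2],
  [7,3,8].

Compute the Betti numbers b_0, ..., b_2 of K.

Fix the vertex order 0 < 1 < 2 < 3 < 4 < 5 < 6 < 7 < 8 and write every simplex with vertices in increasing order. Then dim K = 2 and the simplices of K are:

  0-simplices (9): [0], [1], [2], [3], [4], [5], [6], [7], [8]
  1-simplices (27): (27 of them)
  2-simplices (18): [0,1,3], [0,1,5], [0,3,4], [0,4,6], [0,5,8], [0,6,8], [1,2,4], [1,2,5], [1,3,7], [1,4,7], [2,3,4], [2,3,8], [2,5,6], [2,6,8], [3,7,8], [4,6,7], [5,6,7], [5,7,8]

Hence C_0 ≅ Z^9, C_1 ≅ Z^27, C_2 ≅ Z^18.

The boundary map ∂_1: C_1 → C_0 sends each edge [p,q] (with p < q) to q − p. For instance
  ∂[1,2] = [2] − [1].
As a 9×27 matrix over Z this has rank 8, with invariant factors (1,1,1,1,1,1,1,1).

Boundary ∂_2: C_2 → C_1 acts by ∂[p,q,r] = [q,r] − [p,r] + [p,q]. For instance
  ∂[0,3,4] = [3,4] − [0,4] + [0,3],
  ∂[5,6,7] = [6,7] − [5,7] + [5,6].
This gives a 27×18 integer matrix of rank 18; reducing to Smith normal form yields diagonal entries (1,1,1,1,1,1,1,1,1,1,1,1,1,1,1,1,1,2).

Reading off H_k = ker ∂_k / im ∂_{k+1}:

  H_0: rank C_0 − rank ∂_1 = 9 − 8 = 1, and the invariant factors of ∂_1 are all 1, so H_0 = Z.
  H_1: rank ker ∂_1 − rank ∂_2 = (27 − 8) − 18 = 1, and ∂_2 has invariant factor 2 > 1, so H_1 = Z ⊕ Z/2Z.
  H_2: rank ker ∂_2 − rank ∂_3 = (18 − 18) − 0 = 0, and there is no ∂_3, so H_2 = 0.

Hence the Betti numbers are b_0 = 1, b_1 = 1, b_2 = 0.

b_0 = 1, b_1 = 1, b_2 = 0.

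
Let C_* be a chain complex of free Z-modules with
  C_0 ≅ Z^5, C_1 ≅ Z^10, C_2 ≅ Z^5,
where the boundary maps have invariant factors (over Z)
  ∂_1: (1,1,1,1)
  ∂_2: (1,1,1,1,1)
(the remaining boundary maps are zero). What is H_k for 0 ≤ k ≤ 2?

H_0 = Z,  H_1 = Z,  H_2 = 0.

H_0: b_0 = 5 − 0 − 4 = 1; torsion from ∂_1 factors > 1: none. So H_0 = Z.
H_1: b_1 = 10 − 4 − 5 = 1; torsion from ∂_2 factors > 1: none. So H_1 = Z.
H_2: b_2 = 5 − 5 − 0 = 0; torsion from ∂_3 factors > 1: none. So H_2 = 0.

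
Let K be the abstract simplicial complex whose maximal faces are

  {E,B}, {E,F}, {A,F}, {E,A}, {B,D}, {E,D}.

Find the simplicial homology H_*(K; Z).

Take the total order A < B < D < E < F on the vertex set. Then K (dimension 1) consists of the simplices:

  0-simplices (5): A, B, D, E, F
  1-simplices (6): AE, AF, BD, BE, DE, EF

giving chain groups C_0 ≅ Z^5, C_1 ≅ Z^6.

∂_1: C_1 → C_0 is given by ∂[p,q] = [q] − [p]. For instance
  ∂BE = E − B.
As a 5×6 matrix over Z this has rank 4, with invariant factors (1,1,1,1).

From H_k ≅ ker(∂_k) / im(∂_{k+1}) we obtain:

  H_0: rank C_0 − rank ∂_1 = 5 − 4 = 1, and the invariant factors of ∂_1 are all 1, so H_0 ≅ Z.
  H_1: rank ker ∂_1 − rank ∂_2 = (6 − 4) − 0 = 2, and there is no ∂_2, so H_1 ≅ Z^2.

As a check, the Euler characteristic is 5 − 6 = -1, which agrees with 1 − 2 = -1.

H_0 = Z,  H_1 = Z^2.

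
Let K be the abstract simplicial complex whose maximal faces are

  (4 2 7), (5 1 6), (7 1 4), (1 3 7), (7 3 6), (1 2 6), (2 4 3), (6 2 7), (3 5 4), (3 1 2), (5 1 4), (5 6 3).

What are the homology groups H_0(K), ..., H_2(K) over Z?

We work with the vertex ordering 1 < 2 < 3 < 4 < 5 < 6 < 7. The simplices of K, each written with vertices in increasing order, are:

  0-simplices (7): [1], [2], [3], [4], [5], [6], [7]
  1-simplices (18): [1,2], [1,3], [1,4], [1,5], [1,6], [1,7], [2,3], [2,4], [2,6], [2,7], [3,4], [3,5], [3,6], [3,7], [4,5], [4,7], [5,6], [6,7]
  2-simplices (12): [1,2,3], [1,2,6], [1,3,7], [1,4,5], [1,4,7], [1,5,6], [2,3,4], [2,4,7], [2,6,7], [3,4,5], [3,5,6], [3,6,7]

giving chain groups C_0 ≅ Z^7, C_1 ≅ Z^18, C_2 ≅ Z^12.

Boundary ∂_1: C_1 → C_0 is given by ∂[p,q] = [q] − [p]. For instance
  ∂[3,4] = [4] − [3].
The 7×18 boundary matrix has rank 6 and Smith normal form diag(1,1,1,1,1,1).

∂_2: C_2 → C_1 sends each 2-simplex [p,q,r] to [q,r] − [p,r] + [p,q]. For instance
  ∂[1,2,3] = [2,3] − [1,3] + [1,2],
  ∂[3,5,6] = [5,6] − [3,6] + [3,5].
This gives a 18×12 integer matrix of rank 12; reducing to Smith normal form yields diagonal entries (1,1,1,1,1,1,1,1,1,1,1,2).

Reading off H_k = ker ∂_k / im ∂_{k+1}:

  H_0: rank C_0 − rank ∂_1 = 7 − 6 = 1, and the invariant factors of ∂_1 are all 1, so H_0 ≅ Z.
  H_1: rank ker ∂_1 − rank ∂_2 = (18 − 6) − 12 = 0, and ∂_2 has invariant factor 2 > 1, so H_1 ≅ Z/2.
  H_2: rank ker ∂_2 − rank ∂_3 = (12 − 12) − 0 = 0, and there is no ∂_3, so H_2 ≅ 0.

(K is a triangulation of the real projective plane RP^2.)

H_0 = Z,  H_1 = Z/2,  H_2 = 0.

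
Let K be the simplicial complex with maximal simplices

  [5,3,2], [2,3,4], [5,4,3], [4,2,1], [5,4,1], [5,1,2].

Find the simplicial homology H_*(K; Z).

Take the total order 1 < 2 < 3 < 4 < 5 on the vertex set. Then K (dimension 2) consists of the simplices:

  0-simplices (5): [1], [2], [3], [4], [5]
  1-simplices (9): [1,2], [1,4], [1,5], [2,3], [2,4], [2,5], [3,4], [3,5], [4,5]
  2-simplices (6): [1,2,4], [1,2,5], [1,4,5], [2,3,4], [2,3,5], [3,4,5]

Hence C_0 ≅ Z^5, C_1 ≅ Z^9, C_2 ≅ Z^6.

The boundary map ∂_1: C_1 → C_0 sends each edge [p,q] (with p < q) to q − p.
The resulting 5×9 matrix has rank 4, and its Smith normal form has invariant factors (1,1,1,1).

The boundary map ∂_2: C_2 → C_1 acts by ∂[p,q,r] = [q,r] − [p,r] + [p,q]. For instance
  ∂[1,2,4] = [2,4] − [1,4] + [1,2],
  ∂[1,4,5] = [4,5] − [1,5] + [1,4].
The resulting 9×6 matrix has rank 5, and its Smith normal form has invariant factors (1,1,1,1,1).

From H_k ≅ ker(∂_k) / im(∂_{k+1}) we obtain:

  H_0: rank C_0 − rank ∂_1 = 5 − 4 = 1, and the invariant factors of ∂_1 are all 1, so H_0 = Z.
  H_1: rank ker ∂_1 − rank ∂_2 = (9 − 4) − 5 = 0, and the invariant factors of ∂_2 are all 1, so H_1 = 0.
  H_2: rank ker ∂_2 − rank ∂_3 = (6 − 5) − 0 = 1, and there is no ∂_3, so H_2 = Z.

H_0 ≅ Z,  H_1 = 0,  H_2 ≅ Z.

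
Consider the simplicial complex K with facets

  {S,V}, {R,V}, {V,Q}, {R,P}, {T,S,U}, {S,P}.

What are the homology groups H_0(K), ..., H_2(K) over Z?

Take the total order P < Q < R < S < T < U < V on the vertex set. Then K (dimension 2) consists of the simplices:

  0-simplices (7): P, Q, R, S, T, U, V
  1-simplices (8): PR, PS, QV, RV, ST, SU, SV, TU
  2-simplices (1): STU

Hence C_0 ≅ Z^7, C_1 ≅ Z^8, C_2 ≅ Z^1.

The boundary map ∂_1: C_1 → C_0 maps an edge to its endpoints' difference, ∂[p,q] = q − p. For instance
  ∂PR = R − P.
The 7×8 boundary matrix has rank 6 and Smith normal form diag(1,1,1,1,1,1).

∂_2: C_2 → C_1 maps a triangle to the signed sum of its edges. For instance
  ∂STU = TU − SU + ST.
As a 8×1 matrix over Z this has rank 1, with invariant factors (1).

From H_k ≅ ker(∂_k) / im(∂_{k+1}) we obtain:

  H_0: rank C_0 − rank ∂_1 = 7 − 6 = 1, and the invariant factors of ∂_1 are all 1, so H_0 = Z.
  H_1: rank ker ∂_1 − rank ∂_2 = (8 − 6) − 1 = 1, and the invariant factors of ∂_2 are all 1, so H_1 = Z.
  H_2: rank ker ∂_2 − rank ∂_3 = (1 − 1) − 0 = 0, and there is no ∂_3, so H_2 = 0.

As a check, the Euler characteristic is 7 − 8 + 1 = 0, which agrees with 1 − 1 + 0 = 0.

H_0 = Z,  H_1 = Z,  H_2 = 0.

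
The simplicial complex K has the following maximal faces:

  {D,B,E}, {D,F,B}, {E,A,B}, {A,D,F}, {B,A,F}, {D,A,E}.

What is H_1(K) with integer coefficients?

We work with the vertex ordering A < B < D < E < F. The simplices of K, each written with vertices in increasing order, are:

  0-simplices (5): A, B, D, E, F
  1-simplices (9): AB, AD, AE, AF, BD, BE, BF, DE, DF
  2-simplices (6): ABE, ABF, ADE, ADF, BDE, BDF

so the chain groups are C_0 ≅ Z^5, C_1 ≅ Z^9, C_2 ≅ Z^6.

Boundary ∂_1: C_1 → C_0 maps an edge to its endpoints' difference, ∂[p,q] = q − p. For instance
  ∂AB = B − A.
The 5×9 boundary matrix has rank 4 and Smith normal form diag(1,1,1,1).

Boundary ∂_2: C_2 → C_1 sends each 2-simplex [p,q,r] to [q,r] − [p,r] + [p,q]. For instance
  ∂BDE = DE − BE + BD,
  ∂ADF = DF − AF + AD.
This gives a 9×6 integer matrix of rank 5; reducing to Smith normal form yields diagonal entries (1,1,1,1,1).

From H_k ≅ ker(∂_k) / im(∂_{k+1}) we obtain:

  H_1: rank ker ∂_1 − rank ∂_2 = (9 − 4) − 5 = 0, and the invariant factors of ∂_2 are all 1, so H_1 ≅ 0.

H_1 ≅ 0.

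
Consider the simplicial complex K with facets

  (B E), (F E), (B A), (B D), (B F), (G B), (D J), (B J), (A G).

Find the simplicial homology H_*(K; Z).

H_0 = Z,  H_1 = Z^3.

Order the vertices as A < B < D < E < F < G < J. Listing each simplex with vertices in this order, K has dimension 1 with simplices:

  0-simplices (7): A, B, D, E, F, G, J
  1-simplices (9): AB, AG, BD, BE, BF, BG, BJ, DJ, EF

so the chain groups are C_0 ≅ Z^7, C_1 ≅ Z^9.

The boundary map ∂_1: C_1 → C_0 is given by ∂[p,q] = [q] − [p].
The resulting 7×9 matrix has rank 6, and its Smith normal form has invariant factors (1,1,1,1,1,1).

From H_k ≅ ker(∂_k) / im(∂_{k+1}) we obtain:

  H_0: rank C_0 − rank ∂_1 = 7 − 6 = 1, and the invariant factors of ∂_1 are all 1, so H_0 ≅ Z.
  H_1: rank ker ∂_1 − rank ∂_2 = (9 − 6) − 0 = 3, and there is no ∂_2, so H_1 ≅ Z^3.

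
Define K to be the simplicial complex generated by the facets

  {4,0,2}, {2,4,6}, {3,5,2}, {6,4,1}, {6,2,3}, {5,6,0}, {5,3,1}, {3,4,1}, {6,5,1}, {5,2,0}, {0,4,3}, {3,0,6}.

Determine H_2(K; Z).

H_2 ≅ 0.

Order the vertices as 0 < 1 < 2 < 3 < 4 < 5 < 6. Listing each simplex with vertices in this order, K has dimension 2 with simplices:

  0-simplices (7): [0], [1], [2], [3], [4], [5], [6]
  1-simplices (18): [0,2], [0,3], [0,4], [0,5], [0,6], [1,3], [1,4], [1,5], [1,6], [2,3], [2,4], [2,5], [2,6], [3,4], [3,5], [3,6], [4,6], [5,6]
  2-simplices (12): [0,2,4], [0,2,5], [0,3,4], [0,3,6], [0,5,6], [1,3,4], [1,3,5], [1,4,6], [1,5,6], [2,3,5], [2,3,6], [2,4,6]

so the chain groups are C_0 ≅ Z^7, C_1 ≅ Z^18, C_2 ≅ Z^12.

The boundary map ∂_1: C_1 → C_0 is given by ∂[p,q] = [q] − [p]. For instance
  ∂[2,6] = [6] − [2].
This gives a 7×18 integer matrix of rank 6; reducing to Smith normal form yields diagonal entries (1,1,1,1,1,1).

∂_2: C_2 → C_1 acts by ∂[p,q,r] = [q,r] − [p,r] + [p,q]. For instance
  ∂[1,3,5] = [3,5] − [1,5] + [1,3],
  ∂[1,3,4] = [3,4] − [1,4] + [1,3].
As a 18×12 matrix over Z this has rank 12, with invariant factors (1,1,1,1,1,1,1,1,1,1,1,2).

From H_k ≅ ker(∂_k) / im(∂_{k+1}) we obtain:

  H_2: rank ker ∂_2 − rank ∂_3 = (12 − 12) − 0 = 0, and there is no ∂_3, so H_2 ≅ 0.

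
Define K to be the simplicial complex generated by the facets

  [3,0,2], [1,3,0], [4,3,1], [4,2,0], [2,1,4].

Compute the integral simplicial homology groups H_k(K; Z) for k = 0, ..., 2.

H_0 = Z,  H_1 = Z,  H_2 = 0.

Order the vertices as 0 < 1 < 2 < 3 < 4. Listing each simplex with vertices in this order, K has dimension 2 with simplices:

  0-simplices (5): [0], [1], [2], [3], [4]
  1-simplices (10): [0,1], [0,2], [0,3], [0,4], [1,2], [1,3], [1,4], [2,3], [2,4], [3,4]
  2-simplices (5): [0,1,3], [0,2,3], [0,2,4], [1,2,4], [1,3,4]

giving chain groups C_0 ≅ Z^5, C_1 ≅ Z^10, C_2 ≅ Z^5.

The boundary map ∂_1: C_1 → C_0 maps an edge to its endpoints' difference, ∂[p,q] = q − p. For instance
  ∂[0,4] = [4] − [0].
The 5×10 boundary matrix has rank 4 and Smith normal form diag(1,1,1,1).

The boundary map ∂_2: C_2 → C_1 sends each 2-simplex [p,q,r] to [q,r] − [p,r] + [p,q]. For instance
  ∂[0,1,3] = [1,3] − [0,3] + [0,1],
  ∂[0,2,4] = [2,4] − [0,4] + [0,2].
The resulting 10×5 matrix has rank 5, and its Smith normal form has invariant factors (1,1,1,1,1).

Now H_k = ker ∂_k / im ∂_{k+1}, so:

  H_0: rank C_0 − rank ∂_1 = 5 − 4 = 1, and the invariant factors of ∂_1 are all 1, so H_0 ≅ Z.
  H_1: rank ker ∂_1 − rank ∂_2 = (10 − 4) − 5 = 1, and the invariant factors of ∂_2 are all 1, so H_1 ≅ Z.
  H_2: rank ker ∂_2 − rank ∂_3 = (5 − 5) − 0 = 0, and there is no ∂_3, so H_2 ≅ 0.

As a check, the Euler characteristic is 5 − 10 + 5 = 0, which agrees with 1 − 1 + 0 = 0.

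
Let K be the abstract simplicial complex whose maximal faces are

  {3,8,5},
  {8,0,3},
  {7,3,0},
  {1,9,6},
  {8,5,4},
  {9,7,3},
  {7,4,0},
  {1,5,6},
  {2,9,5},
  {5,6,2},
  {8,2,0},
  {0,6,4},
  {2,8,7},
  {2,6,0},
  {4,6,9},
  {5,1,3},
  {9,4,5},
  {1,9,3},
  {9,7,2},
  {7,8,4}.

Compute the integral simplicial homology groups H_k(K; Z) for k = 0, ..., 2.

We work with the vertex ordering 0 < 1 < 2 < 3 < 4 < 5 < 6 < 7 < 8 < 9. The simplices of K, each written with vertices in increasing order, are:

  0-simplices (10): [0], [1], [2], [3], [4], [5], [6], [7], [8], [9]
  1-simplices (30): (30 of them)
  2-simplices (20): (20 of them)

Hence C_0 ≅ Z^10, C_1 ≅ Z^30, C_2 ≅ Z^20.

∂_1: C_1 → C_0 maps an edge to its endpoints' difference, ∂[p,q] = q − p.
As a 10×30 matrix over Z this has rank 9, with invariant factors (1,1,1,1,1,1,1,1,1).

The boundary map ∂_2: C_2 → C_1 acts by ∂[p,q,r] = [q,r] − [p,r] + [p,q]. For instance
  ∂[0,2,8] = [2,8] − [0,8] + [0,2],
  ∂[0,2,6] = [2,6] − [0,6] + [0,2].
The 30×20 boundary matrix has rank 20 and Smith normal form diag(1,1,1,1,1,1,1,1,1,1,1,1,1,1,1,1,1,1,1,2).

Reading off H_k = ker ∂_k / im ∂_{k+1}:

  H_0: rank C_0 − rank ∂_1 = 10 − 9 = 1, and the invariant factors of ∂_1 are all 1, so H_0 ≅ Z.
  H_1: rank ker ∂_1 − rank ∂_2 = (30 − 9) − 20 = 1, and ∂_2 has invariant factor 2 > 1, so H_1 ≅ Z ⊕ Z_2.
  H_2: rank ker ∂_2 − rank ∂_3 = (20 − 20) − 0 = 0, and there is no ∂_3, so H_2 ≅ 0.

H_0 ≅ Z,  H_1 ≅ Z ⊕ Z_2,  H_2 = 0.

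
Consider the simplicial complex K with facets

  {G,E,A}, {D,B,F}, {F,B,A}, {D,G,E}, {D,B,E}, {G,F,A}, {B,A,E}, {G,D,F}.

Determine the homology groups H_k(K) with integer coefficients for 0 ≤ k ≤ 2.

H_0 ≅ Z,  H_1 = 0,  H_2 ≅ Z.

Fix the vertex order A < B < D < E < F < G and write every simplex with vertices in increasing order. Then dim K = 2 and the simplices of K are:

  0-simplices (6): A, B, D, E, F, G
  1-simplices (12): AB, AE, AF, AG, BD, BE, BF, DE, DF, DG, EG, FG
  2-simplices (8): ABE, ABF, AEG, AFG, BDE, BDF, DEG, DFG

so the chain groups are C_0 ≅ Z^6, C_1 ≅ Z^12, C_2 ≅ Z^8.

The boundary map ∂_1: C_1 → C_0 sends each edge [p,q] (with p < q) to q − p. For instance
  ∂AG = G − A.
As a 6×12 matrix over Z this has rank 5, with invariant factors (1,1,1,1,1).

∂_2: C_2 → C_1 acts by ∂[p,q,r] = [q,r] − [p,r] + [p,q]. For instance
  ∂BDF = DF − BF + BD,
  ∂AFG = FG − AG + AF.
As a 12×8 matrix over Z this has rank 7, with invariant factors (1,1,1,1,1,1,1).

Now H_k = ker ∂_k / im ∂_{k+1}, so:

  H_0: rank C_0 − rank ∂_1 = 6 − 5 = 1, and the invariant factors of ∂_1 are all 1, so H_0 = Z.
  H_1: rank ker ∂_1 − rank ∂_2 = (12 − 5) − 7 = 0, and the invariant factors of ∂_2 are all 1, so H_1 = 0.
  H_2: rank ker ∂_2 − rank ∂_3 = (8 − 7) − 0 = 1, and there is no ∂_3, so H_2 = Z.

(K is a triangulation of the 2-sphere S^2.)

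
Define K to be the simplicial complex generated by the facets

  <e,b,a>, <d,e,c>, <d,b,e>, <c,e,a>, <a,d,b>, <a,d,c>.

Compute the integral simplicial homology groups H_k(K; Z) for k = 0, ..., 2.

We work with the vertex ordering a < b < c < d < e. The simplices of K, each written with vertices in increasing order, are:

  0-simplices (5): a, b, c, d, e
  1-simplices (9): ab, ac, ad, ae, bd, be, cd, ce, de
  2-simplices (6): abd, abe, acd, ace, bde, cde

so the chain groups are C_0 ≅ Z^5, C_1 ≅ Z^9, C_2 ≅ Z^6.

∂_1: C_1 → C_0 sends each edge [p,q] (with p < q) to q − p. For instance
  ∂ac = c − a.
The resulting 5×9 matrix has rank 4, and its Smith normal form has invariant factors (1,1,1,1).

Boundary ∂_2: C_2 → C_1 sends each 2-simplex [p,q,r] to [q,r] − [p,r] + [p,q]. For instance
  ∂acd = cd − ad + ac,
  ∂cde = de − ce + cd.
This gives a 9×6 integer matrix of rank 5; reducing to Smith normal form yields diagonal entries (1,1,1,1,1).

Reading off H_k = ker ∂_k / im ∂_{k+1}:

  H_0: rank C_0 − rank ∂_1 = 5 − 4 = 1, and the invariant factors of ∂_1 are all 1, so H_0 ≅ Z.
  H_1: rank ker ∂_1 − rank ∂_2 = (9 − 4) − 5 = 0, and the invariant factors of ∂_2 are all 1, so H_1 ≅ 0.
  H_2: rank ker ∂_2 − rank ∂_3 = (6 − 5) − 0 = 1, and there is no ∂_3, so H_2 ≅ Z.

As a check, the Euler characteristic is 5 − 9 + 6 = 2, which agrees with 1 − 0 + 1 = 2.

H_0 = Z,  H_1 = 0,  H_2 = Z.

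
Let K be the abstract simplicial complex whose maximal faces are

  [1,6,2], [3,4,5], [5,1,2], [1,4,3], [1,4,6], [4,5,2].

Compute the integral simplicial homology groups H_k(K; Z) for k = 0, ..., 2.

H_0 ≅ Z,  H_1 ≅ Z,  H_2 = 0.

Take the total order 1 < 2 < 3 < 4 < 5 < 6 on the vertex set. Then K (dimension 2) consists of the simplices:

  0-simplices (6): [1], [2], [3], [4], [5], [6]
  1-simplices (12): [1,2], [1,3], [1,4], [1,5], [1,6], [2,4], [2,5], [2,6], [3,4], [3,5], [4,5], [4,6]
  2-simplices (6): [1,2,5], [1,2,6], [1,3,4], [1,4,6], [2,4,5], [3,4,5]

so the chain groups are C_0 ≅ Z^6, C_1 ≅ Z^12, C_2 ≅ Z^6.

Boundary ∂_1: C_1 → C_0 maps an edge to its endpoints' difference, ∂[p,q] = q − p. For instance
  ∂[2,5] = [5] − [2].
The resulting 6×12 matrix has rank 5, and its Smith normal form has invariant factors (1,1,1,1,1).

∂_2: C_2 → C_1 sends each 2-simplex [p,q,r] to [q,r] − [p,r] + [p,q]. For instance
  ∂[1,4,6] = [4,6] − [1,6] + [1,4],
  ∂[1,3,4] = [3,4] − [1,4] + [1,3].
As a 12×6 matrix over Z this has rank 6, with invariant factors (1,1,1,1,1,1).

From H_k ≅ ker(∂_k) / im(∂_{k+1}) we obtain:

  H_0: rank C_0 − rank ∂_1 = 6 − 5 = 1, and the invariant factors of ∂_1 are all 1, so H_0 = Z.
  H_1: rank ker ∂_1 − rank ∂_2 = (12 − 5) − 6 = 1, and the invariant factors of ∂_2 are all 1, so H_1 = Z.
  H_2: rank ker ∂_2 − rank ∂_3 = (6 − 6) − 0 = 0, and there is no ∂_3, so H_2 = 0.

(K is a triangulation of the cylinder S^1 x I.)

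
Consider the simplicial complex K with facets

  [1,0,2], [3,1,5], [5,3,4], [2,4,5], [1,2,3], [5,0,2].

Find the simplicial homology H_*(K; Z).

Fix the vertex order 0 < 1 < 2 < 3 < 4 < 5 and write every simplex with vertices in increasing order. Then dim K = 2 and the simplices of K are:

  0-simplices (6): [0], [1], [2], [3], [4], [5]
  1-simplices (12): [0,1], [0,2], [0,5], [1,2], [1,3], [1,5], [2,3], [2,4], [2,5], [3,4], [3,5], [4,5]
  2-simplices (6): [0,1,2], [0,2,5], [1,2,3], [1,3,5], [2,4,5], [3,4,5]

so the chain groups are C_0 ≅ Z^6, C_1 ≅ Z^12, C_2 ≅ Z^6.

The boundary map ∂_1: C_1 → C_0 sends each edge [p,q] (with p < q) to q − p. For instance
  ∂[0,2] = [2] − [0].
As a 6×12 matrix over Z this has rank 5, with invariant factors (1,1,1,1,1).

∂_2: C_2 → C_1 maps a triangle to the signed sum of its edges. For instance
  ∂[1,3,5] = [3,5] − [1,5] + [1,3],
  ∂[0,1,2] = [1,2] − [0,2] + [0,1].
The resulting 12×6 matrix has rank 6, and its Smith normal form has invariant factors (1,1,1,1,1,1).

Reading off H_k = ker ∂_k / im ∂_{k+1}:

  H_0: rank C_0 − rank ∂_1 = 6 − 5 = 1, and the invariant factors of ∂_1 are all 1, so H_0 = Z.
  H_1: rank ker ∂_1 − rank ∂_2 = (12 − 5) − 6 = 1, and the invariant factors of ∂_2 are all 1, so H_1 = Z.
  H_2: rank ker ∂_2 − rank ∂_3 = (6 − 6) − 0 = 0, and there is no ∂_3, so H_2 = 0.

H_0 ≅ Z,  H_1 ≅ Z,  H_2 = 0.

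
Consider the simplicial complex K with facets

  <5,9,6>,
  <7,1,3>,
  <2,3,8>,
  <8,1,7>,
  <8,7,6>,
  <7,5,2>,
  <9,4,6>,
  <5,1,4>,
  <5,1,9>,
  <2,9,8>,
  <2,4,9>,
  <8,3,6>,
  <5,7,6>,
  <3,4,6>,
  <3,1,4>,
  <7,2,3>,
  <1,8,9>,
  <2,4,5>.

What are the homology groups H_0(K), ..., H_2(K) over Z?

K has 9 vertices, 27 edges, 18 triangles.
rank ∂_0 = 0, rank ∂_1 = 8 ⇒ b_0 = 9 − 0 − 8 = 1; all invariant factors of ∂_1 are 1 so no torsion. So H_0 = Z.
rank ∂_1 = 8, rank ∂_2 = 18 ⇒ b_1 = 27 − 8 − 18 = 1; ∂_2 has invariant factor(s) [2] giving torsion. So H_1 = Z ⊕ Z/2.
rank ∂_2 = 18, rank ∂_3 = 0 ⇒ b_2 = 18 − 18 − 0 = 0. So H_2 = 0.

H_0 ≅ Z,  H_1 ≅ Z ⊕ Z/2,  H_2 = 0.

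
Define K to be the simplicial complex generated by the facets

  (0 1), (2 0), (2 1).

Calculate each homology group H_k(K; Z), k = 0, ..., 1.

Order the vertices as 0 < 1 < 2. Listing each simplex with vertices in this order, K has dimension 1 with simplices:

  0-simplices (3): [0], [1], [2]
  1-simplices (3): [0,1], [0,2], [1,2]

giving chain groups C_0 ≅ Z^3, C_1 ≅ Z^3.

The boundary map ∂_1: C_1 → C_0 sends each edge [p,q] (with p < q) to q − p. For instance
  ∂[1,2] = [2] − [1].
The 3×3 boundary matrix has rank 2 and Smith normal form diag(1,1).

Computing H_k = (kernel of ∂_k) / (image of ∂_{k+1}):

  H_0: rank C_0 − rank ∂_1 = 3 − 2 = 1, and the invariant factors of ∂_1 are all 1, so H_0 = Z.
  H_1: rank ker ∂_1 − rank ∂_2 = (3 − 2) − 0 = 1, and there is no ∂_2, so H_1 = Z.

H_0 ≅ Z,  H_1 ≅ Z.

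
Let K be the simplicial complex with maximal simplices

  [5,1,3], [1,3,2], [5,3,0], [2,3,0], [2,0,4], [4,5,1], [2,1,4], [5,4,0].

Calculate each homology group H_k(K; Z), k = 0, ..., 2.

Order the vertices as 0 < 1 < 2 < 3 < 4 < 5. Listing each simplex with vertices in this order, K has dimension 2 with simplices:

  0-simplices (6): [0], [1], [2], [3], [4], [5]
  1-simplices (12): [0,2], [0,3], [0,4], [0,5], [1,2], [1,3], [1,4], [1,5], [2,3], [2,4], [3,5], [4,5]
  2-simplices (8): [0,2,3], [0,2,4], [0,3,5], [0,4,5], [1,2,3], [1,2,4], [1,3,5], [1,4,5]

so the chain groups are C_0 ≅ Z^6, C_1 ≅ Z^12, C_2 ≅ Z^8.

Boundary ∂_1: C_1 → C_0 sends each edge [p,q] (with p < q) to q − p.
This gives a 6×12 integer matrix of rank 5; reducing to Smith normal form yields diagonal entries (1,1,1,1,1).

∂_2: C_2 → C_1 acts by ∂[p,q,r] = [q,r] − [p,r] + [p,q]. For instance
  ∂[1,2,4] = [2,4] − [1,4] + [1,2],
  ∂[1,2,3] = [2,3] − [1,3] + [1,2].
The resulting 12×8 matrix has rank 7, and its Smith normal form has invariant factors (1,1,1,1,1,1,1).

Now H_k = ker ∂_k / im ∂_{k+1}, so:

  H_0: rank C_0 − rank ∂_1 = 6 − 5 = 1, and the invariant factors of ∂_1 are all 1, so H_0 = Z.
  H_1: rank ker ∂_1 − rank ∂_2 = (12 − 5) − 7 = 0, and the invariant factors of ∂_2 are all 1, so H_1 = 0.
  H_2: rank ker ∂_2 − rank ∂_3 = (8 − 7) − 0 = 1, and there is no ∂_3, so H_2 = Z.

(K is a triangulation of the 2-sphere S^2.)

H_0 = Z,  H_1 = 0,  H_2 = Z.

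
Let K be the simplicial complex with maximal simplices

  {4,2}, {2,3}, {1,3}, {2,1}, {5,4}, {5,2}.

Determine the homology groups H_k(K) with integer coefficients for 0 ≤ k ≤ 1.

H_0 = Z,  H_1 = Z^2.

We work with the vertex ordering 1 < 2 < 3 < 4 < 5. The simplices of K, each written with vertices in increasing order, are:

  0-simplices (5): [1], [2], [3], [4], [5]
  1-simplices (6): [1,2], [1,3], [2,3], [2,4], [2,5], [4,5]

so the chain groups are C_0 ≅ Z^5, C_1 ≅ Z^6.

The boundary map ∂_1: C_1 → C_0 sends each edge [p,q] (with p < q) to q − p.
As a 5×6 matrix over Z this has rank 4, with invariant factors (1,1,1,1).

Reading off H_k = ker ∂_k / im ∂_{k+1}:

  H_0: rank C_0 − rank ∂_1 = 5 − 4 = 1, and the invariant factors of ∂_1 are all 1, so H_0 = Z.
  H_1: rank ker ∂_1 − rank ∂_2 = (6 − 4) − 0 = 2, and there is no ∂_2, so H_1 = Z^2.

As a check, the Euler characteristic is 5 − 6 = -1, which agrees with 1 − 2 = -1.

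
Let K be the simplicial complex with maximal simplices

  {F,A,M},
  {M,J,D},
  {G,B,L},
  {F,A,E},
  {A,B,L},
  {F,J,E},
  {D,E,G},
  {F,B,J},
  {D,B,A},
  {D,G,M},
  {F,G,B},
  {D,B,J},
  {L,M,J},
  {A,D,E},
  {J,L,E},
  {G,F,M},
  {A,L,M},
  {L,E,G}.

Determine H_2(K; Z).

Take the total order A < B < D < E < F < G < J < L < M on the vertex set. Then K (dimension 2) consists of the simplices:

  0-simplices (9): A, B, D, E, F, G, J, L, M
  1-simplices (27): AB, AD, AE, AF, AL, AM, BD, BF, BG, BJ, BL, DE, DG, DJ, DM, EF, EG, EJ, EL, FG, FJ, FM, GL, GM, JL, JM, LM
  2-simplices (18): ABD, ABL, ADE, AEF, AFM, ALM, BDJ, BFG, BFJ, BGL, DEG, DGM, DJM, EFJ, EGL, EJL, FGM, JLM

giving chain groups C_0 ≅ Z^9, C_1 ≅ Z^27, C_2 ≅ Z^18.

The boundary map ∂_1: C_1 → C_0 sends each edge [p,q] (with p < q) to q − p.
As a 9×27 matrix over Z this has rank 8, with invariant factors (1,1,1,1,1,1,1,1).

Boundary ∂_2: C_2 → C_1 maps a triangle to the signed sum of its edges. For instance
  ∂AFM = FM − AM + AF,
  ∂FGM = GM − FM + FG.
The resulting 27×18 matrix has rank 17, and its Smith normal form has invariant factors (1,1,1,1,1,1,1,1,1,1,1,1,1,1,1,1,1).

From H_k ≅ ker(∂_k) / im(∂_{k+1}) we obtain:

  H_2: rank ker ∂_2 − rank ∂_3 = (18 − 17) − 0 = 1, and there is no ∂_3, so H_2 ≅ Z.

H_2 ≅ Z.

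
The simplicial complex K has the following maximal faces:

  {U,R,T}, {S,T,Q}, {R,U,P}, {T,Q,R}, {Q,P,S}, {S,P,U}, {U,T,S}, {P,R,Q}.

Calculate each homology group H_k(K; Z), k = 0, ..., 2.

We work with the vertex ordering P < Q < R < S < T < U. The simplices of K, each written with vertices in increasing order, are:

  0-simplices (6): P, Q, R, S, T, U
  1-simplices (12): PQ, PR, PS, PU, QR, QS, QT, RT, RU, ST, SU, TU
  2-simplices (8): PQR, PQS, PRU, PSU, QRT, QST, RTU, STU

so the chain groups are C_0 ≅ Z^6, C_1 ≅ Z^12, C_2 ≅ Z^8.

The boundary map ∂_1: C_1 → C_0 is given by ∂[p,q] = [q] − [p].
This gives a 6×12 integer matrix of rank 5; reducing to Smith normal form yields diagonal entries (1,1,1,1,1).

Boundary ∂_2: C_2 → C_1 sends each 2-simplex [p,q,r] to [q,r] − [p,r] + [p,q]. For instance
  ∂STU = TU − SU + ST,
  ∂QRT = RT − QT + QR.
As a 12×8 matrix over Z this has rank 7, with invariant factors (1,1,1,1,1,1,1).

Computing H_k = (kernel of ∂_k) / (image of ∂_{k+1}):

  H_0: rank C_0 − rank ∂_1 = 6 − 5 = 1, and the invariant factors of ∂_1 are all 1, so H_0 = Z.
  H_1: rank ker ∂_1 − rank ∂_2 = (12 − 5) − 7 = 0, and the invariant factors of ∂_2 are all 1, so H_1 = 0.
  H_2: rank ker ∂_2 − rank ∂_3 = (8 − 7) − 0 = 1, and there is no ∂_3, so H_2 = Z.

H_0 ≅ Z,  H_1 = 0,  H_2 ≅ Z.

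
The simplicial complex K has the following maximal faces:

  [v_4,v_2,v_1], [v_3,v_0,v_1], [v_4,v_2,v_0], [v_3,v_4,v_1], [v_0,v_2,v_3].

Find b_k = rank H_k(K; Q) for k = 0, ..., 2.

Take the total order v_0 < v_1 < v_2 < v_3 < v_4 on the vertex set. Then K (dimension 2) consists of the simplices:

  0-simplices (5): [v_0], [v_1], [v_2], [v_3], [v_4]
  1-simplices (10): [v_0,v_1], [v_0,v_2], [v_0,v_3], [v_0,v_4], [v_1,v_2], [v_1,v_3], [v_1,v_4], [v_2,v_3], [v_2,v_4], [v_3,v_4]
  2-simplices (5): [v_0,v_1,v_3], [v_0,v_2,v_3], [v_0,v_2,v_4], [v_1,v_2,v_4], [v_1,v_3,v_4]

Hence C_0 ≅ Z^5, C_1 ≅ Z^10, C_2 ≅ Z^5.

The boundary map ∂_1: C_1 → C_0 sends each edge [p,q] (with p < q) to q − p. For instance
  ∂[v_2,v_4] = [v_4] − [v_2].
The 5×10 boundary matrix has rank 4 and Smith normal form diag(1,1,1,1).

The boundary map ∂_2: C_2 → C_1 acts by ∂[p,q,r] = [q,r] − [p,r] + [p,q]. For instance
  ∂[v_1,v_2,v_4] = [v_2,v_4] − [v_1,v_4] + [v_1,v_2],
  ∂[v_0,v_1,v_3] = [v_1,v_3] − [v_0,v_3] + [v_0,v_1].
The 10×5 boundary matrix has rank 5 and Smith normal form diag(1,1,1,1,1).

Computing H_k = (kernel of ∂_k) / (image of ∂_{k+1}):

  H_0: rank C_0 − rank ∂_1 = 5 − 4 = 1, and the invariant factors of ∂_1 are all 1, so H_0 ≅ Z.
  H_1: rank ker ∂_1 − rank ∂_2 = (10 − 4) − 5 = 1, and the invariant factors of ∂_2 are all 1, so H_1 ≅ Z.
  H_2: rank ker ∂_2 − rank ∂_3 = (5 − 5) − 0 = 0, and there is no ∂_3, so H_2 ≅ 0.

Hence the Betti numbers are b_0 = 1, b_1 = 1, b_2 = 0.

b_0 = 1, b_1 = 1, b_2 = 0.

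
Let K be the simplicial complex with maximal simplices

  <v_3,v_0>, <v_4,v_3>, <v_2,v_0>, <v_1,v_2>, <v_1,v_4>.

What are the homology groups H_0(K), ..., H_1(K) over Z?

We work with the vertex ordering v_0 < v_1 < v_2 < v_3 < v_4. The simplices of K, each written with vertices in increasing order, are:

  0-simplices (5): [v_0], [v_1], [v_2], [v_3], [v_4]
  1-simplices (5): [v_0,v_2], [v_0,v_3], [v_1,v_2], [v_1,v_4], [v_3,v_4]

so the chain groups are C_0 ≅ Z^5, C_1 ≅ Z^5.

Boundary ∂_1: C_1 → C_0 sends each edge [p,q] (with p < q) to q − p.
The 5×5 boundary matrix has rank 4 and Smith normal form diag(1,1,1,1).

Computing H_k = (kernel of ∂_k) / (image of ∂_{k+1}):

  H_0: rank C_0 − rank ∂_1 = 5 − 4 = 1, and the invariant factors of ∂_1 are all 1, so H_0 = Z.
  H_1: rank ker ∂_1 − rank ∂_2 = (5 − 4) − 0 = 1, and there is no ∂_2, so H_1 = Z.

As a check, the Euler characteristic is 5 − 5 = 0, which agrees with 1 − 1 = 0.

H_0 = Z,  H_1 = Z.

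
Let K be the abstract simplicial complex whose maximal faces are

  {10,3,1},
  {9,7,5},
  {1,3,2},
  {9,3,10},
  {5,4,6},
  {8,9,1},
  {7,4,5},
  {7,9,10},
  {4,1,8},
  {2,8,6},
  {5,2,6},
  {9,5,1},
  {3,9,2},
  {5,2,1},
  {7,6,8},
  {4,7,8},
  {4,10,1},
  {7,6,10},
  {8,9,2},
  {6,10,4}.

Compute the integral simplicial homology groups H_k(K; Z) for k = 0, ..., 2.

H_0 ≅ Z,  H_1 ≅ Z ⊕ Z/2Z,  H_2 = 0.

Fix the vertex order 1 < 2 < 3 < 4 < 5 < 6 < 7 < 8 < 9 < 10 and write every simplex with vertices in increasing order. Then dim K = 2 and the simplices of K are:

  0-simplices (10): [1], [2], [3], [4], [5], [6], [7], [8], [9], [10]
  1-simplices (30): (30 of them)
  2-simplices (20): (20 of them)

Hence C_0 ≅ Z^10, C_1 ≅ Z^30, C_2 ≅ Z^20.

Boundary ∂_1: C_1 → C_0 maps an edge to its endpoints' difference, ∂[p,q] = q − p. For instance
  ∂[1,10] = [10] − [1].
The 10×30 boundary matrix has rank 9 and Smith normal form diag(1,1,1,1,1,1,1,1,1).

Boundary ∂_2: C_2 → C_1 sends each 2-simplex [p,q,r] to [q,r] − [p,r] + [p,q]. For instance
  ∂[1,3,10] = [3,10] − [1,10] + [1,3],
  ∂[4,5,6] = [5,6] − [4,6] + [4,5].
The 30×20 boundary matrix has rank 20 and Smith normal form diag(1,1,1,1,1,1,1,1,1,1,1,1,1,1,1,1,1,1,1,2).

Computing H_k = (kernel of ∂_k) / (image of ∂_{k+1}):

  H_0: rank C_0 − rank ∂_1 = 10 − 9 = 1, and the invariant factors of ∂_1 are all 1, so H_0 = Z.
  H_1: rank ker ∂_1 − rank ∂_2 = (30 − 9) − 20 = 1, and ∂_2 has invariant factor 2 > 1, so H_1 = Z ⊕ Z/2Z.
  H_2: rank ker ∂_2 − rank ∂_3 = (20 − 20) − 0 = 0, and there is no ∂_3, so H_2 = 0.

As a check, the Euler characteristic is 10 − 30 + 20 = 0, which agrees with 1 − 1 + 0 = 0.
(K is a triangulation of the Klein bottle.)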